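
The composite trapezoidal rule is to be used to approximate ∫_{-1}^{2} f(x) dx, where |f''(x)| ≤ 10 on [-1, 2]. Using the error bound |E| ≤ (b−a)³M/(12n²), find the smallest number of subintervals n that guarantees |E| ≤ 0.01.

48

Need 270/(12n²) ≤ 0.01.
n² ≥ 270/(12·0.01) = 2250 ⇒ n ≥ 47.4342, so the smallest n is 48.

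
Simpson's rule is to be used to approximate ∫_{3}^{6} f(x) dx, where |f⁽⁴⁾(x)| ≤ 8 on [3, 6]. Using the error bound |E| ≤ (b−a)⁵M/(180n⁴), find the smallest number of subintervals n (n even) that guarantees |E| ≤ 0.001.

Need 1944/(180n⁴) ≤ 0.001.
n⁴ ≥ 1944/(180·0.001) = 10800 ⇒ n ≥ 10.1943, so the smallest even n is 12. (n must be even for Simpson's rule.)

12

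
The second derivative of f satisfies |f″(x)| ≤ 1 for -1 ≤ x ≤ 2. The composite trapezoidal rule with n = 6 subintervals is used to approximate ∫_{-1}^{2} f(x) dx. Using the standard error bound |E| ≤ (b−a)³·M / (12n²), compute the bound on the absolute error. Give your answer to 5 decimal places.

0.06250

|E| ≤ (3)³·1 / (12·6²) = 27/432 = 0.06250.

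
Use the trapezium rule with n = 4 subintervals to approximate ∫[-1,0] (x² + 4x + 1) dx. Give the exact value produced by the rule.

-0.65625

h = (0 − (-1))/4 = 0.25.
Nodes x₀,…,x₄ = -1, -0.75, -0.5, -0.25, 0.
f(x) = x² + 4x + 1: f₀=-2, f₁=-1.4375, f₂=-0.75, f₃=0.0625, f₄=1.
(h/2)·[f₀ + 2f₁ + 2f₂ + 2f₃ + f₄] = 0.125·(-5.25) = -0.65625.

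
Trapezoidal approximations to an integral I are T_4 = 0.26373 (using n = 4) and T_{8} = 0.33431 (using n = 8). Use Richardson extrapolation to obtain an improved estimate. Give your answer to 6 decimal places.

R = (4·T_{8} − T_4) / 3 = (4·0.33431 − 0.26373)/3 = (1.07351)/3 = 0.357837.

0.357837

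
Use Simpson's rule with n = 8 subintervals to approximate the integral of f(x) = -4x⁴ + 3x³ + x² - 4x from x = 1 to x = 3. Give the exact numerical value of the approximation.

-140.9375

h = (3 − 1)/8 = 0.25.
Nodes x₀,…,x₈ = 1, 1.25, 1.5, 1.75, 2, 2.25, 2.5, 2.75, 3.
f(x) = -4x⁴ + 3x³ + x² - 4x: f₀=-4, f₁=-7.34375, f₂=-13.875, f₃=-25.375, f₄=-44, f₅=-72.28125, f₆=-113.125, f₇=-169.8125, f₈=-246.
(h/3)·[f₀ + 4f₁ + 2f₂ + 4f₃ + 2f₄ + 4f₅ + 2f₆ + 4f₇ + f₈] = 0.083333·(-1691.25) = -140.9375.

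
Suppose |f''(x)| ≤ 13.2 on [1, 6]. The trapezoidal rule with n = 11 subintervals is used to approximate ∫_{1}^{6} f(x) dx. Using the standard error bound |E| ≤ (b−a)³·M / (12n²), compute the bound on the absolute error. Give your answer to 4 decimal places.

|E| ≤ (5)³·13.2 / (12·11²) = 1650/1452 = 1.1364.

1.1364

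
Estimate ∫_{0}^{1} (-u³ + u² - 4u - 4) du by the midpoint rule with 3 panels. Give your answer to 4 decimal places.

h = (1 − 0)/3 = 0.333333.
Midpoints m₁,…,m₃ = 0.166667, 0.5, 0.833333.
f(m₁)=-4.643519, f(m₂)=-5.875, f(m₃)=-7.217593.
h·[f(m₁) + f(m₂) + f(m₃)] = 0.333333·(-17.736111) = -5.9120.

-5.9120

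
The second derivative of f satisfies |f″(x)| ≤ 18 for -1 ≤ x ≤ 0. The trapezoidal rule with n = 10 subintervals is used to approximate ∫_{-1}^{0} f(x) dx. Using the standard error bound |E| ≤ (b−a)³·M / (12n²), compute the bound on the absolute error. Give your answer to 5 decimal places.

|E| ≤ (1)³·18 / (12·10²) = 18/1200 = 0.01500.

0.01500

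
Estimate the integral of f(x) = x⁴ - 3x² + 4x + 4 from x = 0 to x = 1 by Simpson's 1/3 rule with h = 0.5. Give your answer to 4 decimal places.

h = (1 − 0)/2 = 0.5.
Nodes x₀,…,x₂ = 0, 0.5, 1.
f(x) = x⁴ - 3x² + 4x + 4: f₀=4, f₁=5.3125, f₂=6.
(h/3)·[f₀ + 4f₁ + f₂] = 0.166667·(31.25) = 5.2083.

5.2083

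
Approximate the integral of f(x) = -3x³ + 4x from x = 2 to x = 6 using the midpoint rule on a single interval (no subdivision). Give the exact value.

-704

M = (b−a)·f(4) = 4·(-176) = -704.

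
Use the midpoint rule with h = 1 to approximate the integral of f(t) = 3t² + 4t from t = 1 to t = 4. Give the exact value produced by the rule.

h = (4 − 1)/3 = 1.
Midpoints m₁,…,m₃ = 1.5, 2.5, 3.5.
f(m₁)=12.75, f(m₂)=28.75, f(m₃)=50.75.
h·[f(m₁) + f(m₂) + f(m₃)] = 1·(92.25) = 92.25.

92.25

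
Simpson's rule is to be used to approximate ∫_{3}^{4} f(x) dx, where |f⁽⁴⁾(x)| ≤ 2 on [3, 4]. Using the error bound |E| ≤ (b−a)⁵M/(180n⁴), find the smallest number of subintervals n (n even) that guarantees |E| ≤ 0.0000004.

14

Need 2/(180n⁴) ≤ 0.0000004.
n⁴ ≥ 2/(180·0.0000004) = 27777.8 ⇒ n ≥ 12.9099, so the smallest even n is 14. (n must be even for Simpson's rule.)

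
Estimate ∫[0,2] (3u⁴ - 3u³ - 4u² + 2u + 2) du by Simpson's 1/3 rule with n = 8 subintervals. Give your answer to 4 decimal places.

h = (2 − 0)/8 = 0.25.
Nodes u₀,…,u₈ = 0, 0.25, 0.5, 0.75, 1, 1.25, 1.5, 1.75, 2.
f(u) = 3u⁴ - 3u³ - 4u² + 2u + 2: f₀=2, f₁=2.21484375, f₂=1.8125, f₃=0.93359375, f₄=0, f₅=-0.28515625, f₆=1.0625, f₇=5.30859375, f₈=14.
(h/3)·[f₀ + 4f₁ + 2f₂ + 4f₃ + 2f₄ + 4f₅ + 2f₆ + 4f₇ + f₈] = 0.083333·(54.4375) = 4.5365.

4.5365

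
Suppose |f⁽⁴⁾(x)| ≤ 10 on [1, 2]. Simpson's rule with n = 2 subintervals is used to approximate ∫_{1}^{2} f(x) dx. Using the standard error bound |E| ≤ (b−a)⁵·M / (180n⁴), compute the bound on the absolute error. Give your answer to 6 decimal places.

0.003472

|E| ≤ (1)⁵·10 / (180·2⁴) = 10/2880 = 0.003472.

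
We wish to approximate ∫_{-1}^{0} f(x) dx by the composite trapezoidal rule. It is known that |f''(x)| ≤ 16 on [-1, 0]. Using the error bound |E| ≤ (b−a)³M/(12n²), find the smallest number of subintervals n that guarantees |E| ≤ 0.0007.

Need 16/(12n²) ≤ 0.0007.
n² ≥ 16/(12·0.0007) = 1904.76 ⇒ n ≥ 43.6436, so the smallest n is 44.

44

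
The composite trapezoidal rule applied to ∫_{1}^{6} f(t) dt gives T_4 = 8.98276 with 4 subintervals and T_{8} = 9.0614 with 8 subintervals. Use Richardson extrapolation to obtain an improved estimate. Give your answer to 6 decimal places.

R = (4·T_{8} − T_4) / 3 = (4·9.0614 − 8.98276)/3 = (27.26284)/3 = 9.087613.

9.087613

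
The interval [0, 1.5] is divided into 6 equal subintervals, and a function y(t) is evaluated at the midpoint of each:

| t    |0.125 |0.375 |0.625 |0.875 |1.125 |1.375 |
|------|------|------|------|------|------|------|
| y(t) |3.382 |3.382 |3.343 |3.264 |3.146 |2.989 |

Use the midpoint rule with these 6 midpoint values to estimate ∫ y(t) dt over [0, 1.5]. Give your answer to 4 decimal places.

4.8765

h = 0.25, n = 6.
h·[y(m₁) + y(m₂) + y(m₃) + y(m₄) + y(m₅) + y(m₆)] = 0.25·(19.506) = 4.8765.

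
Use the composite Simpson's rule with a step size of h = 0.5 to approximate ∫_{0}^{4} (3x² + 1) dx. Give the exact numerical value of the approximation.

68

h = (4 − 0)/8 = 0.5.
Nodes x₀,…,x₈ = 0, 0.5, 1, 1.5, 2, 2.5, 3, 3.5, 4.
f(x) = 3x² + 1: f₀=1, f₁=1.75, f₂=4, f₃=7.75, f₄=13, f₅=19.75, f₆=28, f₇=37.75, f₈=49.
(h/3)·[f₀ + 4f₁ + 2f₂ + 4f₃ + 2f₄ + 4f₅ + 2f₆ + 4f₇ + f₈] = 0.166667·(408) = 68.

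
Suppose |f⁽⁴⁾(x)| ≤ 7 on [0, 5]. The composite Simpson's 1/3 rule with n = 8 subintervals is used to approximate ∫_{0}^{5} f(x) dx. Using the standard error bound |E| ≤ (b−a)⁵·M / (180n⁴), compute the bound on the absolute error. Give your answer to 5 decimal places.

|E| ≤ (5)⁵·7 / (180·8⁴) = 21875/737280 = 0.02967.

0.02967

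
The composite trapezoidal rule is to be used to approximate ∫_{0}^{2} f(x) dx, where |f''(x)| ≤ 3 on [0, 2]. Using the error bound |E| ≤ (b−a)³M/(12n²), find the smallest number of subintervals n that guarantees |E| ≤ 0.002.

Need 24/(12n²) ≤ 0.002.
n² ≥ 24/(12·0.002) = 1000 ⇒ n ≥ 31.6228, so the smallest n is 32.

32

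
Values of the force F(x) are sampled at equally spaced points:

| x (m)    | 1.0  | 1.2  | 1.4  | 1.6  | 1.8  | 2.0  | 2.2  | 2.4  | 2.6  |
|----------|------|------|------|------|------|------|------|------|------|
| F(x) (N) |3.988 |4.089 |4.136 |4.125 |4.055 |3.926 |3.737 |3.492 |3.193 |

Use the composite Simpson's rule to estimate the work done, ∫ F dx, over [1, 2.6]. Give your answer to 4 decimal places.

6.2377

h = 0.2, n = 8.
(h/3)·[y₀ + 4y₁ + 2y₂ + 4y₃ + 2y₄ + 4y₅ + 2y₆ + 4y₇ + y₈] = 0.066667·(93.565) = 6.2377.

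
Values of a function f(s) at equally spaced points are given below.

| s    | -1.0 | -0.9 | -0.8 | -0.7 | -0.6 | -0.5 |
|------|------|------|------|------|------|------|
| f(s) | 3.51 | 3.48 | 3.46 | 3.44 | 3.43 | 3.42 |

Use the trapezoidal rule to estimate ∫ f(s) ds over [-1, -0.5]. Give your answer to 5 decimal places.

1.72750

h = 0.1, n = 5.
(h/2)·[y₀ + 2y₁ + 2y₂ + 2y₃ + 2y₄ + y₅] = 0.05·(34.55) = 1.72750.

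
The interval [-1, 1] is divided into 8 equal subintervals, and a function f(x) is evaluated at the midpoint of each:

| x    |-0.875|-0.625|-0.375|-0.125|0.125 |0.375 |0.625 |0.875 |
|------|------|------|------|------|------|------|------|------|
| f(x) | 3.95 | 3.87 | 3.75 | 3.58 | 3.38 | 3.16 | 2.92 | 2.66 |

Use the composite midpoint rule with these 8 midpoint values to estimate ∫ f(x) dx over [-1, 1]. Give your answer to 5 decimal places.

h = 0.25, n = 8.
h·[y(m₁) + y(m₂) + y(m₃) + y(m₄) + y(m₅) + y(m₆) + y(m₇) + y(m₈)] = 0.25·(27.27) = 6.81750.

6.81750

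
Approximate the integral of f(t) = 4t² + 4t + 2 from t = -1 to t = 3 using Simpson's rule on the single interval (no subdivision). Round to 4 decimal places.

S = (b−a)/6 · [f(-1) + 4f(1) + f(3)] = 0.666667·[2 + 4·10 + 50] = 61.3333.

61.3333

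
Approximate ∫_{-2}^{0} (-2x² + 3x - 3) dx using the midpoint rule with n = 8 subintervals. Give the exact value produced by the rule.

h = (0 − (-2))/8 = 0.25.
Midpoints m₁,…,m₈ = -1.875, -1.625, -1.375, -1.125, -0.875, -0.625, -0.375, -0.125.
f(m₁)=-15.65625, f(m₂)=-13.15625, f(m₃)=-10.90625, f(m₄)=-8.90625, f(m₅)=-7.15625, f(m₆)=-5.65625, f(m₇)=-4.40625, f(m₈)=-3.40625.
h·[f(m₁) + f(m₂) + f(m₃) + f(m₄) + f(m₅) + f(m₆) + f(m₇) + f(m₈)] = 0.25·(-69.25) = -17.3125.

-17.3125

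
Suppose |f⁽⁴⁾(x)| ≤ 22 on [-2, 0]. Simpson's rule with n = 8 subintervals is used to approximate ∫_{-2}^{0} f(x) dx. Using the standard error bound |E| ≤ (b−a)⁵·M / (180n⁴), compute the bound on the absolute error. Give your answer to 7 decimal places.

0.0009549

|E| ≤ (2)⁵·22 / (180·8⁴) = 704/737280 = 0.0009549.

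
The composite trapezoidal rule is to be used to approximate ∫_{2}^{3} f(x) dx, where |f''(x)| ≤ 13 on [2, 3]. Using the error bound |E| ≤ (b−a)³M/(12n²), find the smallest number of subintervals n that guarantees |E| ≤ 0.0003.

Need 13/(12n²) ≤ 0.0003.
n² ≥ 13/(12·0.0003) = 3611.11 ⇒ n ≥ 60.0925, so the smallest n is 61.

61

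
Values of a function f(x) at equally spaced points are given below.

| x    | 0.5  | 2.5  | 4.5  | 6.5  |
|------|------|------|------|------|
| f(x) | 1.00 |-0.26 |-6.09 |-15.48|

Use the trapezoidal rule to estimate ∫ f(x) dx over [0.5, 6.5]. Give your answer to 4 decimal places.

h = 2, n = 3.
(h/2)·[y₀ + 2y₁ + 2y₂ + y₃] = 1·(-27.18) = -27.1800.

-27.1800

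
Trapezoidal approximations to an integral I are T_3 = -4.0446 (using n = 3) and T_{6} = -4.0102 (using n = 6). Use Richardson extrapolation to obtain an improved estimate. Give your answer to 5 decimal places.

R = (4·T_{6} − T_3) / 3 = (4·(-4.0102) − (-4.0446))/3 = (-11.9962)/3 = -3.99873.

-3.99873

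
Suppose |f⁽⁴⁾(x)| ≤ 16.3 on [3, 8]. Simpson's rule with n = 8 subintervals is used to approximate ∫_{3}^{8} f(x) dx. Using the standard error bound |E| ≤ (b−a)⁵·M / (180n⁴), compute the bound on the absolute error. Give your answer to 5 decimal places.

0.06909

|E| ≤ (5)⁵·16.3 / (180·8⁴) = 50937.5/737280 = 0.06909.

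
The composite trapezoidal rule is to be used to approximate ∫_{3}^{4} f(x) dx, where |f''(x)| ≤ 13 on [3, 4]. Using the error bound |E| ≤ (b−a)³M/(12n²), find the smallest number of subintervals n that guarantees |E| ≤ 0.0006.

Need 13/(12n²) ≤ 0.0006.
n² ≥ 13/(12·0.0006) = 1805.56 ⇒ n ≥ 42.4918, so the smallest n is 43.

43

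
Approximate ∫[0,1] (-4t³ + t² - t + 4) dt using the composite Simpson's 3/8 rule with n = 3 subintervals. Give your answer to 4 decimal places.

2.8333

h = (1 − 0)/3 = 0.333333.
Nodes t₀,…,t₃ = 0, 0.333333, 0.666667, 1.
f(t) = -4t³ + t² - t + 4: f₀=4, f₁=3.629630, f₂=2.592593, f₃=0.
(3h/8)·[f₀ + 3f₁ + 3f₂ + f₃] = 0.125·(22.666667) = 2.8333.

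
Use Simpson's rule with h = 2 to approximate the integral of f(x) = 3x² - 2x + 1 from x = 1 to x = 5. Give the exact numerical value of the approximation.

h = (5 − 1)/2 = 2.
Nodes x₀,…,x₂ = 1, 3, 5.
f(x) = 3x² - 2x + 1: f₀=2, f₁=22, f₂=66.
(h/3)·[f₀ + 4f₁ + f₂] = 0.666667·(156) = 104.

104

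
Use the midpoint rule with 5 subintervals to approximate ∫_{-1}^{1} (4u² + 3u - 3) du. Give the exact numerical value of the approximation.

h = (1 − (-1))/5 = 0.4.
Midpoints m₁,…,m₅ = -0.8, -0.4, 0, 0.4, 0.8.
f(m₁)=-2.84, f(m₂)=-3.56, f(m₃)=-3, f(m₄)=-1.16, f(m₅)=1.96.
h·[f(m₁) + f(m₂) + f(m₃) + f(m₄) + f(m₅)] = 0.4·(-8.6) = -3.44.

-3.44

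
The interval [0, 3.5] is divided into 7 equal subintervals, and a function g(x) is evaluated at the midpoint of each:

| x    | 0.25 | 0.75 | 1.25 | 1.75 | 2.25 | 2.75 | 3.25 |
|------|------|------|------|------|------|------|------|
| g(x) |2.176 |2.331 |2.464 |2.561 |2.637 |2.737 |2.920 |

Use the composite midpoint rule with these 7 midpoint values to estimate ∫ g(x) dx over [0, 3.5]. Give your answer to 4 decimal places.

8.9130

h = 0.5, n = 7.
h·[y(m₁) + y(m₂) + y(m₃) + y(m₄) + y(m₅) + y(m₆) + y(m₇)] = 0.5·(17.826) = 8.9130.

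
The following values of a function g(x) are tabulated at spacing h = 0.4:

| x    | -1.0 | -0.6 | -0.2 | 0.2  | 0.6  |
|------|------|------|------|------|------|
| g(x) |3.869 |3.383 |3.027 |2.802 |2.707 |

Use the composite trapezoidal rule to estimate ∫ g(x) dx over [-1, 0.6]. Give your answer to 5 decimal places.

h = 0.4, n = 4.
(h/2)·[y₀ + 2y₁ + 2y₂ + 2y₃ + y₄] = 0.2·(25.000) = 5.00000.

5.00000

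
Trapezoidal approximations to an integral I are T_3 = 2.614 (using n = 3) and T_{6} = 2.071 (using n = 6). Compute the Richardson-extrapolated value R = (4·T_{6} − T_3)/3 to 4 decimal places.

1.8900

R = (4·T_{6} − T_3) / 3 = (4·2.071 − 2.614)/3 = (5.670)/3 = 1.8900.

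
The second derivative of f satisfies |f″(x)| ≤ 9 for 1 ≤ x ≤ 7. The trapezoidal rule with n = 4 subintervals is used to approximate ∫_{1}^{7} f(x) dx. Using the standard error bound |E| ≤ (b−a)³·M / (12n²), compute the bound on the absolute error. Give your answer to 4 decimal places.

|E| ≤ (6)³·9 / (12·4²) = 1944/192 = 10.1250.

10.1250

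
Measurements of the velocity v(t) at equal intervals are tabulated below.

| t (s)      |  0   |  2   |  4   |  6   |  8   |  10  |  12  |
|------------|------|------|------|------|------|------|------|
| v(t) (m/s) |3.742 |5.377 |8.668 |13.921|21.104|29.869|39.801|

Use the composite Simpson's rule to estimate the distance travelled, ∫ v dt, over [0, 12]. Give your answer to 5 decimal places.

199.83667

h = 2, n = 6.
(h/3)·[y₀ + 4y₁ + 2y₂ + 4y₃ + 2y₄ + 4y₅ + y₆] = 0.666667·(299.755) = 199.83667.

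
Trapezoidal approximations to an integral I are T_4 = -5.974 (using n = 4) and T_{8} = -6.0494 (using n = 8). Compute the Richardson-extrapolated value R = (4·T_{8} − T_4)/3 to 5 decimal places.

-6.07453

R = (4·T_{8} − T_4) / 3 = (4·(-6.0494) − (-5.974))/3 = (-18.2236)/3 = -6.07453.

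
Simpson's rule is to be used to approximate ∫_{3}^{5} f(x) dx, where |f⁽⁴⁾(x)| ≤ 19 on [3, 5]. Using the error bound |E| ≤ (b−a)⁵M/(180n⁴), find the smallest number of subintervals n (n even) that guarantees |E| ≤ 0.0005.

Need 608/(180n⁴) ≤ 0.0005.
n⁴ ≥ 608/(180·0.0005) = 6755.56 ⇒ n ≥ 9.0660, so the smallest even n is 10. (n must be even for Simpson's rule.)

10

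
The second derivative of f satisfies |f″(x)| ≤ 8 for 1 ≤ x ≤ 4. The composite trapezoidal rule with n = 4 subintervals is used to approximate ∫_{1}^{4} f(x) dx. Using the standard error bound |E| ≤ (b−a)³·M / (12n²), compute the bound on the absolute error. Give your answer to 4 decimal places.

1.1250

|E| ≤ (3)³·8 / (12·4²) = 216/192 = 1.1250.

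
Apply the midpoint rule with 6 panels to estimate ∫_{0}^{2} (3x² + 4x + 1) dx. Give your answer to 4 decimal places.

h = (2 − 0)/6 = 0.333333.
Midpoints m₁,…,m₆ = 0.166667, 0.5, 0.833333, 1.166667, 1.5, 1.833333.
f(m₁)=1.75, f(m₂)=3.75, f(m₃)=6.416667, f(m₄)=9.75, f(m₅)=13.75, f(m₆)=18.416667.
h·[f(m₁) + f(m₂) + f(m₃) + f(m₄) + f(m₅) + f(m₆)] = 0.333333·(53.833333) = 17.9444.

17.9444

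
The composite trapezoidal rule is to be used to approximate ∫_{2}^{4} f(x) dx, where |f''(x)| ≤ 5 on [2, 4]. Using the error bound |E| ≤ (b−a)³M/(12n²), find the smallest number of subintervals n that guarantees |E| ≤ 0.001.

58

Need 40/(12n²) ≤ 0.001.
n² ≥ 40/(12·0.001) = 3333.33 ⇒ n ≥ 57.7350, so the smallest n is 58.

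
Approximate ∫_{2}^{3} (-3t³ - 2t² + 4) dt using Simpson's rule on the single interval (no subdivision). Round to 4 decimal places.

-57.4167

S = (b−a)/6 · [f(2) + 4f(2.5) + f(3)] = 0.166667·[(-28) + 4·(-55.375) + (-95)] = -57.4167.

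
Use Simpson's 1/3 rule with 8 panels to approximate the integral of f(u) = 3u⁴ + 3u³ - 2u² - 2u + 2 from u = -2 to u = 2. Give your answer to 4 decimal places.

35.8333

h = (2 − (-2))/8 = 0.5.
Nodes u₀,…,u₈ = -2, -1.5, -1, -0.5, 0, 0.5, 1, 1.5, 2.
f(u) = 3u⁴ + 3u³ - 2u² - 2u + 2: f₀=22, f₁=5.5625, f₂=2, f₃=2.3125, f₄=2, f₅=1.0625, f₆=4, f₇=19.8125, f₈=62.
(h/3)·[f₀ + 4f₁ + 2f₂ + 4f₃ + 2f₄ + 4f₅ + 2f₆ + 4f₇ + f₈] = 0.166667·(215) = 35.8333.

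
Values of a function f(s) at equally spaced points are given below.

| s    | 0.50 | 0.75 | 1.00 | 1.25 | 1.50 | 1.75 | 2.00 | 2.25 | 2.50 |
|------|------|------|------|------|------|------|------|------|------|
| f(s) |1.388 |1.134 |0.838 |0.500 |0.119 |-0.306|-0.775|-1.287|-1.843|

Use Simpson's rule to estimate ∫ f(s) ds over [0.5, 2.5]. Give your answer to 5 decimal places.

h = 0.25, n = 8.
(h/3)·[y₀ + 4y₁ + 2y₂ + 4y₃ + 2y₄ + 4y₅ + 2y₆ + 4y₇ + y₈] = 0.083333·(0.073) = 0.00608.

0.00608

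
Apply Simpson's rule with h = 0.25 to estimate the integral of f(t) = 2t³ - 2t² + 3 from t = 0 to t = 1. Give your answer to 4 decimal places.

2.8333

h = (1 − 0)/4 = 0.25.
Nodes t₀,…,t₄ = 0, 0.25, 0.5, 0.75, 1.
f(t) = 2t³ - 2t² + 3: f₀=3, f₁=2.90625, f₂=2.75, f₃=2.71875, f₄=3.
(h/3)·[f₀ + 4f₁ + 2f₂ + 4f₃ + f₄] = 0.083333·(34) = 2.8333.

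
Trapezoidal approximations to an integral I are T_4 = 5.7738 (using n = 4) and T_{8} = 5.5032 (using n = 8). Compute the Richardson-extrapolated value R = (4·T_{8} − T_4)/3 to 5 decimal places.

5.41300

R = (4·T_{8} − T_4) / 3 = (4·5.5032 − 5.7738)/3 = (16.2390)/3 = 5.41300.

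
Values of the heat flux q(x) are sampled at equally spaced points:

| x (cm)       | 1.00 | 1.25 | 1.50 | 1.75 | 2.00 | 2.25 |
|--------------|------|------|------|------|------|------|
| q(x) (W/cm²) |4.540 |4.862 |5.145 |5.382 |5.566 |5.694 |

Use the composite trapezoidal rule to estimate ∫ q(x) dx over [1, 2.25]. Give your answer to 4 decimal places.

h = 0.25, n = 5.
(h/2)·[y₀ + 2y₁ + 2y₂ + 2y₃ + 2y₄ + y₅] = 0.125·(52.144) = 6.5180.

6.5180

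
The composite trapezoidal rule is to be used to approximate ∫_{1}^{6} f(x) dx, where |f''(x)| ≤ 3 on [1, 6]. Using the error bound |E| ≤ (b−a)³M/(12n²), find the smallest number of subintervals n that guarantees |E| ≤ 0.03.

33

Need 375/(12n²) ≤ 0.03.
n² ≥ 375/(12·0.03) = 1041.67 ⇒ n ≥ 32.2749, so the smallest n is 33.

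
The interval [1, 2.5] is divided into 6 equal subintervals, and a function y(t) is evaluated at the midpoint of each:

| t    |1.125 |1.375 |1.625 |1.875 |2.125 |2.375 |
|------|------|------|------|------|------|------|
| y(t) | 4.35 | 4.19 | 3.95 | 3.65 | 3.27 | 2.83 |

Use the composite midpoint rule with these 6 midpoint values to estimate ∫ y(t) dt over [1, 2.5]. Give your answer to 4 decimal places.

h = 0.25, n = 6.
h·[y(m₁) + y(m₂) + y(m₃) + y(m₄) + y(m₅) + y(m₆)] = 0.25·(22.24) = 5.5600.

5.5600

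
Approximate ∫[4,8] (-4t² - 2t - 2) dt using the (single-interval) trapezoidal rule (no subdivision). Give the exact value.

T = (b−a)/2 · [f(4) + f(8)] = 2·[(-74) + (-274)] = -696.

-696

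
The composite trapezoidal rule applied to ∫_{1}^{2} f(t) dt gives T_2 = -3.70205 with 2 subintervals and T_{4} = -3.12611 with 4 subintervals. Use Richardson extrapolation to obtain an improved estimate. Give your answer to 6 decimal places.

R = (4·T_{4} − T_2) / 3 = (4·(-3.12611) − (-3.70205))/3 = (-8.80239)/3 = -2.934130.

-2.934130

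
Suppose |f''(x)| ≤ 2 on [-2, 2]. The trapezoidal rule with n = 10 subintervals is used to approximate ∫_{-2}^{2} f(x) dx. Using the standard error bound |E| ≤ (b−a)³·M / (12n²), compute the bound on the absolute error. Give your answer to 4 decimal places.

|E| ≤ (4)³·2 / (12·10²) = 128/1200 = 0.1067.

0.1067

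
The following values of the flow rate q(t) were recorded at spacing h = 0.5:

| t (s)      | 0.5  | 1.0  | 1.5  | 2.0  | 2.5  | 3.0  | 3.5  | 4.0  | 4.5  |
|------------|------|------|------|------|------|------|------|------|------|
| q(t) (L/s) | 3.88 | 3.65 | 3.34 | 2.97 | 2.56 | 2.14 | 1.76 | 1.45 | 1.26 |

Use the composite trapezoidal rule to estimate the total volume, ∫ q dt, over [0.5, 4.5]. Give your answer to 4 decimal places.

10.2200

h = 0.5, n = 8.
(h/2)·[y₀ + 2y₁ + 2y₂ + 2y₃ + 2y₄ + 2y₅ + 2y₆ + 2y₇ + y₈] = 0.25·(40.88) = 10.2200.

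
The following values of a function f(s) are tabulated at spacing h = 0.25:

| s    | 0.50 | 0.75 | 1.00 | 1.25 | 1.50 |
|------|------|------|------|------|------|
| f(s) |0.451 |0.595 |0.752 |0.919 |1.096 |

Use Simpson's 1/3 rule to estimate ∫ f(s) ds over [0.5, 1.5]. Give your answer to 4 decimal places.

0.7589

h = 0.25, n = 4.
(h/3)·[y₀ + 4y₁ + 2y₂ + 4y₃ + y₄] = 0.083333·(9.107) = 0.7589.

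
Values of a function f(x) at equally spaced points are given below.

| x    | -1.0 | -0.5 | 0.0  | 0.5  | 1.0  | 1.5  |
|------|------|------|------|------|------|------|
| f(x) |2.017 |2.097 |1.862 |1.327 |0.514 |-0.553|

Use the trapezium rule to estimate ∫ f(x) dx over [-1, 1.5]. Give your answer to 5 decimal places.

h = 0.5, n = 5.
(h/2)·[y₀ + 2y₁ + 2y₂ + 2y₃ + 2y₄ + y₅] = 0.25·(13.064) = 3.26600.

3.26600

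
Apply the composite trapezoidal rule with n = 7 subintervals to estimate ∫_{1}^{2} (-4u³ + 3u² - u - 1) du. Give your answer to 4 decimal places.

-10.5510

h = (2 − 1)/7 = 0.142857.
Nodes u₀,…,u₇ = 1, 1.142857, 1.285714, 1.428571, 1.571429, 1.714286, 1.857143, 2.
f(u) = -4u³ + 3u² - u - 1: f₀=-3, f₁=-4.195335, f₂=-5.827988, f₃=-7.967930, f₄=-10.685131, f₅=-14.049563, f₆=-18.131195, f₇=-23.
(h/2)·[f₀ + 2f₁ + 2f₂ + 2f₃ + 2f₄ + 2f₅ + 2f₆ + f₇] = 0.071429·(-147.714286) = -10.5510.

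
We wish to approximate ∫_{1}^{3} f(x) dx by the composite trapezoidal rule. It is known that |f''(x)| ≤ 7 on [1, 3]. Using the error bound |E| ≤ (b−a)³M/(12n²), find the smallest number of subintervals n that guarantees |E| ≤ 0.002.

49

Need 56/(12n²) ≤ 0.002.
n² ≥ 56/(12·0.002) = 2333.33 ⇒ n ≥ 48.3046, so the smallest n is 49.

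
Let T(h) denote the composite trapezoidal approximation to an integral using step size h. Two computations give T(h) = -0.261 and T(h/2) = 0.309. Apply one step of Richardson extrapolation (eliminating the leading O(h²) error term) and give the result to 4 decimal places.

0.4990

R = (4·T(h/2) − T(h)) / 3 = (4·0.309 − (-0.261))/3 = (1.497)/3 = 0.4990.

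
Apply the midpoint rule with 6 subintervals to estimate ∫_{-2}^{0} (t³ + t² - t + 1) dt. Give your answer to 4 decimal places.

h = (0 − (-2))/6 = 0.333333.
Midpoints m₁,…,m₆ = -1.833333, -1.5, -1.166667, -0.833333, -0.5, -0.166667.
f(m₁)=0.032407, f(m₂)=1.375, f(m₃)=1.939815, f(m₄)=1.949074, f(m₅)=1.625, f(m₆)=1.189815.
h·[f(m₁) + f(m₂) + f(m₃) + f(m₄) + f(m₅) + f(m₆)] = 0.333333·(8.111111) = 2.7037.

2.7037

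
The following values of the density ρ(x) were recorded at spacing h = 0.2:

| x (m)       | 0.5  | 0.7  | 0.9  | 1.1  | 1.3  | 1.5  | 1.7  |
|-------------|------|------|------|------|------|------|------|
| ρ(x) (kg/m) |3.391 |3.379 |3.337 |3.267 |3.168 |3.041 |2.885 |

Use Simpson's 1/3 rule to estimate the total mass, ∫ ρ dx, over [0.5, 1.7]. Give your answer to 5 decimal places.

3.86893

h = 0.2, n = 6.
(h/3)·[y₀ + 4y₁ + 2y₂ + 4y₃ + 2y₄ + 4y₅ + y₆] = 0.066667·(58.034) = 3.86893.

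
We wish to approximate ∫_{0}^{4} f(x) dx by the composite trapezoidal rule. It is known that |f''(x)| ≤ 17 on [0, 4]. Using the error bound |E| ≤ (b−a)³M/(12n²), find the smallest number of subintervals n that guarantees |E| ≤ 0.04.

Need 1088/(12n²) ≤ 0.04.
n² ≥ 1088/(12·0.04) = 2266.67 ⇒ n ≥ 47.6095, so the smallest n is 48.

48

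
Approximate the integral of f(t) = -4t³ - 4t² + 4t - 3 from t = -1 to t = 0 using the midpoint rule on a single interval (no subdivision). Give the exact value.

-5.5

M = (b−a)·f(-0.5) = 1·(-5.5) = -5.5.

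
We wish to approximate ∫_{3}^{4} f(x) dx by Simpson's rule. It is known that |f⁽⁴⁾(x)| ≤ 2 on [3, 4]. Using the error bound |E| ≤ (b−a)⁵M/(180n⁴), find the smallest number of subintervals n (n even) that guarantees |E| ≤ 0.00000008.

20

Need 2/(180n⁴) ≤ 0.00000008.
n⁴ ≥ 2/(180·0.00000008) = 138889 ⇒ n ≥ 19.3049, so the smallest even n is 20. (n must be even for Simpson's rule.)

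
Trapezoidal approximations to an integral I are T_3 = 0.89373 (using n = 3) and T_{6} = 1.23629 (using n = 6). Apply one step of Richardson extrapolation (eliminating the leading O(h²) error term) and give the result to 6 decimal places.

R = (4·T_{6} − T_3) / 3 = (4·1.23629 − 0.89373)/3 = (4.05143)/3 = 1.350477.

1.350477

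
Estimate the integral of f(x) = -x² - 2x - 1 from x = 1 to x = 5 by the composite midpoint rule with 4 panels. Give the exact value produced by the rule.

-69

h = (5 − 1)/4 = 1.
Midpoints m₁,…,m₄ = 1.5, 2.5, 3.5, 4.5.
f(m₁)=-6.25, f(m₂)=-12.25, f(m₃)=-20.25, f(m₄)=-30.25.
h·[f(m₁) + f(m₂) + f(m₃) + f(m₄)] = 1·(-69) = -69.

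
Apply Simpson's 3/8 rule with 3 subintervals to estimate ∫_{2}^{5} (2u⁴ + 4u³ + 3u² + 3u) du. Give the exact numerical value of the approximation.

1996.5

h = (5 − 2)/3 = 1.
Nodes u₀,…,u₃ = 2, 3, 4, 5.
f(u) = 2u⁴ + 4u³ + 3u² + 3u: f₀=82, f₁=306, f₂=828, f₃=1840.
(3h/8)·[f₀ + 3f₁ + 3f₂ + f₃] = 0.375·(5324) = 1996.5.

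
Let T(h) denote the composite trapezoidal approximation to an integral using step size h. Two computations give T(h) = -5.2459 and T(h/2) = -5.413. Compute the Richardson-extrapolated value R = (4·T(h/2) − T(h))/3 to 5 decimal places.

-5.46870

R = (4·T(h/2) − T(h)) / 3 = (4·(-5.413) − (-5.2459))/3 = (-16.4061)/3 = -5.46870.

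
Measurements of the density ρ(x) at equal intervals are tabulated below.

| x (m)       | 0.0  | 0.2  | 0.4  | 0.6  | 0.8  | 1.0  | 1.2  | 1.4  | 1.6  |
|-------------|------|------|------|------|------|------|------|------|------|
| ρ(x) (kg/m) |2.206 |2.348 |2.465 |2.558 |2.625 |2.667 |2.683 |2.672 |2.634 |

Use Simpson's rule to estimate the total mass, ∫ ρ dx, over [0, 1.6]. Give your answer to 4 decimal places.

4.0911

h = 0.2, n = 8.
(h/3)·[y₀ + 4y₁ + 2y₂ + 4y₃ + 2y₄ + 4y₅ + 2y₆ + 4y₇ + y₈] = 0.066667·(61.366) = 4.0911.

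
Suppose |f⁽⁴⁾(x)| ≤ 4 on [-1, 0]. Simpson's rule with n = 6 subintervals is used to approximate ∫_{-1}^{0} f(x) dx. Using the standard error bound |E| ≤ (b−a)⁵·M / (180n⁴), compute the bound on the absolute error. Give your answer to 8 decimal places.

|E| ≤ (1)⁵·4 / (180·6⁴) = 4/233280 = 0.00001715.

0.00001715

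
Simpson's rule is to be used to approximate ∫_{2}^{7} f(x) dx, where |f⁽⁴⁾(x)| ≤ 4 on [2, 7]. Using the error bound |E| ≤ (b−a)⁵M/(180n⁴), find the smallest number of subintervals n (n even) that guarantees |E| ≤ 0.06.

Need 12500/(180n⁴) ≤ 0.06.
n⁴ ≥ 12500/(180·0.06) = 1157.41 ⇒ n ≥ 5.8327, so the smallest even n is 6. (n must be even for Simpson's rule.)

6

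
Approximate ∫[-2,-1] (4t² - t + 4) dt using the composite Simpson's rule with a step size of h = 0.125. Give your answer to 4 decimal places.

h = (-1 − (-2))/8 = 0.125.
Nodes t₀,…,t₈ = -2, -1.875, -1.75, -1.625, -1.5, -1.375, -1.25, -1.125, -1.
f(t) = 4t² - t + 4: f₀=22, f₁=19.9375, f₂=18, f₃=16.1875, f₄=14.5, f₅=12.9375, f₆=11.5, f₇=10.1875, f₈=9.
(h/3)·[f₀ + 4f₁ + 2f₂ + 4f₃ + 2f₄ + 4f₅ + 2f₆ + 4f₇ + f₈] = 0.041667·(356) = 14.8333.

14.8333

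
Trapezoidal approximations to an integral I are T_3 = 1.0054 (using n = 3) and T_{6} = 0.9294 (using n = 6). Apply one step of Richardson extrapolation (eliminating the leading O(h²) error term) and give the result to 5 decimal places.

0.90407

R = (4·T_{6} − T_3) / 3 = (4·0.9294 − 1.0054)/3 = (2.7122)/3 = 0.90407.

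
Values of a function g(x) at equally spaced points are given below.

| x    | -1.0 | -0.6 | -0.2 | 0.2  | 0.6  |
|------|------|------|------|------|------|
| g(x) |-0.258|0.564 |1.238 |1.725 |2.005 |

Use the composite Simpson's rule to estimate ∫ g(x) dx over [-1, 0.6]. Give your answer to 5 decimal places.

h = 0.4, n = 4.
(h/3)·[y₀ + 4y₁ + 2y₂ + 4y₃ + y₄] = 0.133333·(13.379) = 1.78387.

1.78387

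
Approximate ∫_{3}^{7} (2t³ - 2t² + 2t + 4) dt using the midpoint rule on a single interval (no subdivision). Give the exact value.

856

M = (b−a)·f(5) = 4·(214) = 856.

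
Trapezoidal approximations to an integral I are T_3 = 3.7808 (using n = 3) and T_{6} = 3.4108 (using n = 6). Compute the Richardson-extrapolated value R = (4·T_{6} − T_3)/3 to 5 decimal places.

R = (4·T_{6} − T_3) / 3 = (4·3.4108 − 3.7808)/3 = (9.8624)/3 = 3.28747.

3.28747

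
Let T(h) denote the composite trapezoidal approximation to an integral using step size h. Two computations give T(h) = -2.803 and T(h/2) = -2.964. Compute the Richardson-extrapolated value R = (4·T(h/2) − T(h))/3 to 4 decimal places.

-3.0177

R = (4·T(h/2) − T(h)) / 3 = (4·(-2.964) − (-2.803))/3 = (-9.053)/3 = -3.0177.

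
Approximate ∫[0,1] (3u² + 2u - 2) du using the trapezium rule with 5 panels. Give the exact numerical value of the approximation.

h = (1 − 0)/5 = 0.2.
Nodes u₀,…,u₅ = 0, 0.2, 0.4, 0.6, 0.8, 1.
f(u) = 3u² + 2u - 2: f₀=-2, f₁=-1.48, f₂=-0.72, f₃=0.28, f₄=1.52, f₅=3.
(h/2)·[f₀ + 2f₁ + 2f₂ + 2f₃ + 2f₄ + f₅] = 0.1·(0.2) = 0.02.

0.02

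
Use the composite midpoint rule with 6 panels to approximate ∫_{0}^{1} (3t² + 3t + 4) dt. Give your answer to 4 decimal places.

h = (1 − 0)/6 = 0.166667.
Midpoints m₁,…,m₆ = 0.083333, 0.25, 0.416667, 0.583333, 0.75, 0.916667.
f(m₁)=4.270833, f(m₂)=4.9375, f(m₃)=5.770833, f(m₄)=6.770833, f(m₅)=7.9375, f(m₆)=9.270833.
h·[f(m₁) + f(m₂) + f(m₃) + f(m₄) + f(m₅) + f(m₆)] = 0.166667·(38.958333) = 6.4931.

6.4931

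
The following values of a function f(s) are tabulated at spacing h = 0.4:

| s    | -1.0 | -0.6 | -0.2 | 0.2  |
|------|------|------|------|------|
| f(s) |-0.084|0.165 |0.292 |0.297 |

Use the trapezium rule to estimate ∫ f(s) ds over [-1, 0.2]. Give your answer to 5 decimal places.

0.22540

h = 0.4, n = 3.
(h/2)·[y₀ + 2y₁ + 2y₂ + y₃] = 0.2·(1.127) = 0.22540.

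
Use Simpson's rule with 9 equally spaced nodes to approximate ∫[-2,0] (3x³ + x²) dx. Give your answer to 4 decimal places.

h = (0 − (-2))/8 = 0.25.
Nodes x₀,…,x₈ = -2, -1.75, -1.5, -1.25, -1, -0.75, -0.5, -0.25, 0.
f(x) = 3x³ + x²: f₀=-20, f₁=-13.015625, f₂=-7.875, f₃=-4.296875, f₄=-2, f₅=-0.703125, f₆=-0.125, f₇=0.015625, f₈=0.
(h/3)·[f₀ + 4f₁ + 2f₂ + 4f₃ + 2f₄ + 4f₅ + 2f₆ + 4f₇ + f₈] = 0.083333·(-112) = -9.3333.

-9.3333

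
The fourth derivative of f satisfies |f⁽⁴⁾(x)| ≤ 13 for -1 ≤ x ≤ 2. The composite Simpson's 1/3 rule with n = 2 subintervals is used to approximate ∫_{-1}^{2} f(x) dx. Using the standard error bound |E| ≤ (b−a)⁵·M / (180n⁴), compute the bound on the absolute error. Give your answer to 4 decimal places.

1.0969

|E| ≤ (3)⁵·13 / (180·2⁴) = 3159/2880 = 1.0969.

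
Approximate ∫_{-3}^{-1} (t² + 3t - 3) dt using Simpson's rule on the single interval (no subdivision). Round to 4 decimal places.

-9.3333

S = (b−a)/6 · [f(-3) + 4f(-2) + f(-1)] = 0.333333·[(-3) + 4·(-5) + (-5)] = -9.3333.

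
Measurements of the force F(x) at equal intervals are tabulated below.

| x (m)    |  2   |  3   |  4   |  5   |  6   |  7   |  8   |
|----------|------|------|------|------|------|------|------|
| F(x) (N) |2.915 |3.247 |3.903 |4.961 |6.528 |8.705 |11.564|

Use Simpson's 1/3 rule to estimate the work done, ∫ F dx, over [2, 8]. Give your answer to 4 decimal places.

h = 1, n = 6.
(h/3)·[y₀ + 4y₁ + 2y₂ + 4y₃ + 2y₄ + 4y₅ + y₆] = 0.333333·(102.993) = 34.3310.

34.3310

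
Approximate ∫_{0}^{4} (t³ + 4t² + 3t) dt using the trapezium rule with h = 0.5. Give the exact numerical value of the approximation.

h = (4 − 0)/8 = 0.5.
Nodes t₀,…,t₈ = 0, 0.5, 1, 1.5, 2, 2.5, 3, 3.5, 4.
f(t) = t³ + 4t² + 3t: f₀=0, f₁=2.625, f₂=8, f₃=16.875, f₄=30, f₅=48.125, f₆=72, f₇=102.375, f₈=140.
(h/2)·[f₀ + 2f₁ + 2f₂ + 2f₃ + 2f₄ + 2f₅ + 2f₆ + 2f₇ + f₈] = 0.25·(700) = 175.

175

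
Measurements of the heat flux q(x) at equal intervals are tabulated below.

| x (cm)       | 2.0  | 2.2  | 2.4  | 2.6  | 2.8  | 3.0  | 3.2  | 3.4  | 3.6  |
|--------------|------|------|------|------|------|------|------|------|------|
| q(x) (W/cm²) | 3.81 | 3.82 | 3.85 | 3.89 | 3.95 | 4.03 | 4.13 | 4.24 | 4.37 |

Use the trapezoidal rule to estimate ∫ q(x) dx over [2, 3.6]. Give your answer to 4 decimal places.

6.4000

h = 0.2, n = 8.
(h/2)·[y₀ + 2y₁ + 2y₂ + 2y₃ + 2y₄ + 2y₅ + 2y₆ + 2y₇ + y₈] = 0.1·(64.00) = 6.4000.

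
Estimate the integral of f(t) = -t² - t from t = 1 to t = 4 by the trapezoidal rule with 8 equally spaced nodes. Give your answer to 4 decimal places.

h = (4 − 1)/7 = 0.428571.
Nodes t₀,…,t₇ = 1, 1.428571, 1.857143, 2.285714, 2.714286, 3.142857, 3.571429, 4.
f(t) = -t² - t: f₀=-2, f₁=-3.469388, f₂=-5.306122, f₃=-7.510204, f₄=-10.081633, f₅=-13.020408, f₆=-16.326531, f₇=-20.
(h/2)·[f₀ + 2f₁ + 2f₂ + 2f₃ + 2f₄ + 2f₅ + 2f₆ + f₇] = 0.214286·(-133.428571) = -28.5918.

-28.5918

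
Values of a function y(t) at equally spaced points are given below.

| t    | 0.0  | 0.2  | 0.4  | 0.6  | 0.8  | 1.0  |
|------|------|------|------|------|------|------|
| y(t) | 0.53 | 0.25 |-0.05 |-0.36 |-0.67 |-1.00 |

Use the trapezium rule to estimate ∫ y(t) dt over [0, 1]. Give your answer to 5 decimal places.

-0.21300

h = 0.2, n = 5.
(h/2)·[y₀ + 2y₁ + 2y₂ + 2y₃ + 2y₄ + y₅] = 0.1·(-2.13) = -0.21300.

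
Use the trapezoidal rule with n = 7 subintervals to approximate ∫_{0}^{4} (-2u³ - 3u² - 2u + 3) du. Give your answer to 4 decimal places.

-199.2653

h = (4 − 0)/7 = 0.571429.
Nodes u₀,…,u₇ = 0, 0.571429, 1.142857, 1.714286, 2.285714, 2.857143, 3.428571, 4.
f(u) = -2u³ - 3u² - 2u + 3: f₀=3, f₁=0.504373, f₂=-6.189504, f₃=-19.320700, f₄=-41.128280, f₅=-73.851312, f₆=-119.728863, f₇=-181.
(h/2)·[f₀ + 2f₁ + 2f₂ + 2f₃ + 2f₄ + 2f₅ + 2f₆ + f₇] = 0.285714·(-697.428571) = -199.2653.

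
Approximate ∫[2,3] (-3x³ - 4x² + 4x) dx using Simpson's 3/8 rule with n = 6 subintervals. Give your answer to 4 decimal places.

h = (3 − 2)/6 = 0.166667.
Nodes x₀,…,x₆ = 2, 2.166667, 2.333333, 2.5, 2.666667, 2.833333, 3.
f(x) = -3x³ - 4x² + 4x: f₀=-32, f₁=-40.625, f₂=-50.555556, f₃=-61.875, f₄=-74.666667, f₅=-89.013889, f₆=-105.
(3h/8)·[f₀ + 3f₁ + 3f₂ + 2f₃ + 3f₄ + 3f₅ + f₆] = 0.0625·(-1025.333333) = -64.0833.

-64.0833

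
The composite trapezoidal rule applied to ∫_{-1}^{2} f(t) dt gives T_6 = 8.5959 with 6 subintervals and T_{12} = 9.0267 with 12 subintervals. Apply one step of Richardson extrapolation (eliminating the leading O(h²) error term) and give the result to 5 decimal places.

9.17030

R = (4·T_{12} − T_6) / 3 = (4·9.0267 − 8.5959)/3 = (27.5109)/3 = 9.17030.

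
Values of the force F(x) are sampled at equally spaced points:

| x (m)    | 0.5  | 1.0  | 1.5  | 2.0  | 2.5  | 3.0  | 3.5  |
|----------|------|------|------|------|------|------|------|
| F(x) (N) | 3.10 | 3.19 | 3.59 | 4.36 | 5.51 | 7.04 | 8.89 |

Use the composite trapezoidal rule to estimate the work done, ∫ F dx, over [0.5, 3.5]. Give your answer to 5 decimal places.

14.84250

h = 0.5, n = 6.
(h/2)·[y₀ + 2y₁ + 2y₂ + 2y₃ + 2y₄ + 2y₅ + y₆] = 0.25·(59.37) = 14.84250.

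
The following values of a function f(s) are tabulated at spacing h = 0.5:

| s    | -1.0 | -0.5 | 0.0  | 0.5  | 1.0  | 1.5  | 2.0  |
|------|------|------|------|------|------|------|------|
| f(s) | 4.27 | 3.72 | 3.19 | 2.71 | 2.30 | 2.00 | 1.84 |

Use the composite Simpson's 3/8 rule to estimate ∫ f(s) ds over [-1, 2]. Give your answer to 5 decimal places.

h = 0.5, n = 6.
(3h/8)·[y₀ + 3y₁ + 3y₂ + 2y₃ + 3y₄ + 3y₅ + y₆] = 0.1875·(45.16) = 8.46750.

8.46750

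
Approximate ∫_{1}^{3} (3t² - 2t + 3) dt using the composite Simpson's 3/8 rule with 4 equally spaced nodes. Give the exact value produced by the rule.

h = (3 − 1)/3 = 0.666667.
Nodes t₀,…,t₃ = 1, 1.666667, 2.333333, 3.
f(t) = 3t² - 2t + 3: f₀=4, f₁=8, f₂=14.666667, f₃=24.
(3h/8)·[f₀ + 3f₁ + 3f₂ + f₃] = 0.25·(96) = 24.

24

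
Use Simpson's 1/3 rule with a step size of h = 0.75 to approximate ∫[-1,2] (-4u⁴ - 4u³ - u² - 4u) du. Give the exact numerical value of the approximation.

-50.90625

h = (2 − (-1))/4 = 0.75.
Nodes u₀,…,u₄ = -1, -0.25, 0.5, 1.25, 2.
f(u) = -4u⁴ - 4u³ - u² - 4u: f₀=3, f₁=0.984375, f₂=-3, f₃=-24.140625, f₄=-108.
(h/3)·[f₀ + 4f₁ + 2f₂ + 4f₃ + f₄] = 0.25·(-203.625) = -50.90625.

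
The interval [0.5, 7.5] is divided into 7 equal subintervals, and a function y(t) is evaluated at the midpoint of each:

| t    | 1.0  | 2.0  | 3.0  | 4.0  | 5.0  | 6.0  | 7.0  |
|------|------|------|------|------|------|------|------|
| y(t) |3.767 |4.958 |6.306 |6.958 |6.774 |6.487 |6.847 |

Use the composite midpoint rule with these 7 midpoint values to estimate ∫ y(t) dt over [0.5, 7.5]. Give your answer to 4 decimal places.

h = 1, n = 7.
h·[y(m₁) + y(m₂) + y(m₃) + y(m₄) + y(m₅) + y(m₆) + y(m₇)] = 1·(42.097) = 42.0970.

42.0970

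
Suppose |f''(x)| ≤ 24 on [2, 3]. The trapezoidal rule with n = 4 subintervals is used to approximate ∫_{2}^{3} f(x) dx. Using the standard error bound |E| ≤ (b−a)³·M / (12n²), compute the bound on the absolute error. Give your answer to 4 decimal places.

0.1250

|E| ≤ (1)³·24 / (12·4²) = 24/192 = 0.1250.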